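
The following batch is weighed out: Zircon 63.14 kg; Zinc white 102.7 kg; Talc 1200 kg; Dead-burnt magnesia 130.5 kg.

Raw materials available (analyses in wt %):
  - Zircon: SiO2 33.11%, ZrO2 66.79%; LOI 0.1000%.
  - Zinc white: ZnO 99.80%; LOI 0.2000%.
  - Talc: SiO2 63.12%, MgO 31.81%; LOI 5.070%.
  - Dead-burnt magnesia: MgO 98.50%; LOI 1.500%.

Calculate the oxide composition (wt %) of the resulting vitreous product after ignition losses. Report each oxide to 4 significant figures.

Glass mass = 1433 kg (batch 1496 − LOI 63.07).
Composition: SiO2 54.31%, ZnO 7.151%, ZrO2 2.942%, MgO 35.60%

Working values appear (rounded to 4 significant digits) in the printout — the working math keeps full float precision from first step to last. Each reported figure takes exactly one rounding. All derived quantities, including totals, net glass mass, four oxide percentages, ignition loss, the yield, are carried using the weight values on 1433 kg of glass at full precision, exactly as printed in the question or the answer.
Oxide-by-oxide delivered mass:
  SiO2: 63.14·0.3311 + 1200·0.6312 = 778.3 kg
  ZnO: 102.7·0.9980 = 102.5 kg
  ZrO2: 63.14·0.6679 = 42.17 kg
  MgO: 1200·0.3181 + 130.5·0.9850 = 510.3 kg
LOI: 63.14·0.001000 + 102.7·0.002000 + 1200·0.05070 + 130.5·0.01500 = 63.07 kg
The glass mass, total less LOI, = 1496 − 63.07 = 1433 kg (matching Σ of the oxides)
wt %: oxide over glass, times 100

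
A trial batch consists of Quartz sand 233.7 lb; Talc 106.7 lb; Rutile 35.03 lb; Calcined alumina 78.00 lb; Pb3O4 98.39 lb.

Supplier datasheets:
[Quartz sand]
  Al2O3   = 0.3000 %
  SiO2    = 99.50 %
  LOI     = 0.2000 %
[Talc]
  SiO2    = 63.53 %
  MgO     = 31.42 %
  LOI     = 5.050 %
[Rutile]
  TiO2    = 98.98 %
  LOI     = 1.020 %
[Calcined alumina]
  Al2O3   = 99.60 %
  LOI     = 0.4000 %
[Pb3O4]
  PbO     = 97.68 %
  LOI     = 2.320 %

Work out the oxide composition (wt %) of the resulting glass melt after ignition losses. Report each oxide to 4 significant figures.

The working math keeps full precision through every step — values along the way are printed with 4-significant-digit rounding in the working — every reported result receives exactly one rounding — derived quantities are re-derived from the weighed amounts on 543.0 lb of glass in full precision (LOI, the totals, five oxide percentages, the yield, net glass mass), as quoted within the problem or the answer.
Oxide-by-oxide delivered mass:
  PbO: 98.39·0.9768 = 96.11 lb
  Al2O3: 233.7·0.003000 + 78.00·0.9960 = 78.39 lb
  TiO2: 35.03·0.9898 = 34.67 lb
  SiO2: 233.7·0.9950 + 106.7·0.6353 = 300.3 lb
  MgO: 106.7·0.3142 = 33.53 lb
LOI: 233.7·0.002000 + 106.7·0.05050 + 35.03·0.01020 + 78.00·0.004000 + 98.39·0.02320 = 8.808 lb
Resulting glass, batch − LOI: 551.8 − 8.808 = 543.0 lb (equal to the oxide-mass sum)
oxide / glass × 100 gives the wt %

Glass mass = 543.0 lb (batch 551.8 − LOI 8.808).
Composition: PbO 17.70%, Al2O3 14.44%, TiO2 6.385%, SiO2 55.31%, MgO 6.174%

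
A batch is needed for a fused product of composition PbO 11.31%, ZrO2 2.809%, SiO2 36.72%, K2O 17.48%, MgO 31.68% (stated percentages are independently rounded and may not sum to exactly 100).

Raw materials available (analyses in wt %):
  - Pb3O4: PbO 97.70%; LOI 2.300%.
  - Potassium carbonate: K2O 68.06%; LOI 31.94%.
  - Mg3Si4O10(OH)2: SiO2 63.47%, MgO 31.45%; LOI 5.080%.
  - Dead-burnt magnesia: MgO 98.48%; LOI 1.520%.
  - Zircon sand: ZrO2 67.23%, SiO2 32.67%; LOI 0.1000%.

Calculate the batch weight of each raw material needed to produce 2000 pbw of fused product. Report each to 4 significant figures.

Batch per 2000 pbw fused product:
  Pb3O4: 231.5 pbw
  Potassium carbonate: 513.7 pbw
  Mg3Si4O10(OH)2: 1114 pbw
  Dead-burnt magnesia: 287.6 pbw
  Zircon sand: 83.56 pbw
Total batch = 2230 pbw; LOI loss = 230.4 pbw; yield = 89.67%

Mid-chain values are displayed with 4-significant-figure rounding alongside each step. Every computation keeps exact precision in every operation; every reported result includes exactly one rounding; all derived quantities (yield, totals, net glass mass, ignition loss, five oxide percentages) are rebuilt from the batch weights at 2000 pbw of glass at full precision precisely as stated by question or answer.
Target oxide masses per 2000 pbw fused product:
  PbO: 11.31% × 2000 = 226.2 pbw
  ZrO2: 2.809% × 2000 = 56.18 pbw
  SiO2: 36.72% × 2000 = 734.4 pbw
  K2O: 17.48% × 2000 = 349.6 pbw
  MgO: 31.68% × 2000 = 633.6 pbw
Oxide-by-oxide audit working from each reported weight, under the basis named above (sum by sum, the targets are met given rounding of the digits):
  PbO: 231.5·0.9770 = 226.2 pbw (target 226.2 pbw)
  ZrO2: 83.56·0.6723 = 56.18 pbw (target 56.18 pbw)
  SiO2: 1114·0.6347 + 83.56·0.3267 = 734.4 pbw (target 734.4 pbw)
  K2O: 513.7·0.6806 = 349.6 pbw (target 349.6 pbw)
  MgO: 1114·0.3145 + 287.6·0.9848 = 633.6 pbw (target 633.6 pbw)
Mass balance on the glass: batch total minus LOI = 2000 pbw (oxide target masses add up to 2000 pbw; stated basis 2000 pbw — any gap is answer rounding).
Summing the batch: Σ batch = 2230 pbw; the LOI term Σ batch·LOI equals 230.4 pbw; yield = glass ÷ total batch = 89.67%.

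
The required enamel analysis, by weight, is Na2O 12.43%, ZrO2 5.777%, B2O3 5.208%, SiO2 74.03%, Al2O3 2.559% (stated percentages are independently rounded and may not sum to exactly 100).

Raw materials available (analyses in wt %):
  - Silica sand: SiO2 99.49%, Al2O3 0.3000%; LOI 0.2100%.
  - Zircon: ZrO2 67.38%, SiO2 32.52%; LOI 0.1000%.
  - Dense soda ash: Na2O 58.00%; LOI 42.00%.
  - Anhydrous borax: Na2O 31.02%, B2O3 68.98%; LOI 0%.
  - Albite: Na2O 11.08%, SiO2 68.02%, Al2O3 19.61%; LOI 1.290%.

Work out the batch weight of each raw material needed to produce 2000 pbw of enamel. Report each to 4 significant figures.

Values along the way appear, rounded to 4 significant figures, across the worked steps. The whole derivation carries full float precision throughout; every reported result is rounded a single time. All derived quantities, which include ignition loss, the five compositions, the totals, the yield, net glass mass, are carried at exact precision, as given in the problem or the answer, using the weight values per 2000 pbw of glass.
Oxide mass targets, per 2000 pbw enamel:
  Na2O: 12.43% × 2000 = 248.6 pbw
  ZrO2: 5.777% × 2000 = 115.5 pbw
  B2O3: 5.208% × 2000 = 104.2 pbw
  SiO2: 74.03% × 2000 = 1481 pbw
  Al2O3: 2.559% × 2000 = 51.18 pbw
Oxide-by-oxide audit on the weights just shown, under the basis named above (sums match the target masses given rounding of the digits):
  Na2O: 301.7·0.5800 + 151.0·0.3102 + 241.6·0.1108 = 248.6 pbw (target 248.6 pbw)
  ZrO2: 171.5·0.6738 = 115.6 pbw (target 115.5 pbw)
  B2O3: 151.0·0.6898 = 104.2 pbw (target 104.2 pbw)
  SiO2: 1267·0.9949 + 171.5·0.3252 + 241.6·0.6802 = 1481 pbw (target 1481 pbw)
  Al2O3: 1267·0.003000 + 241.6·0.1961 = 51.18 pbw (target 51.18 pbw)
Glass-mass sanity pass: the batch minus its LOI: 2000 pbw (oxide target masses add up to 2000 pbw; the stated basis being 2000 pbw — differing by rounding only).
Batch total: Σ batch = 2133 pbw; loss to ignition Σ batch·LOI = 132.7 pbw; yield: glass divided by total = 93.78%.

Batch per 2000 pbw enamel:
  Silica sand: 1267 pbw
  Zircon: 171.5 pbw
  Dense soda ash: 301.7 pbw
  Anhydrous borax: 151.0 pbw
  Albite: 241.6 pbw
Total batch = 2133 pbw; LOI loss = 132.7 pbw; yield = 93.78%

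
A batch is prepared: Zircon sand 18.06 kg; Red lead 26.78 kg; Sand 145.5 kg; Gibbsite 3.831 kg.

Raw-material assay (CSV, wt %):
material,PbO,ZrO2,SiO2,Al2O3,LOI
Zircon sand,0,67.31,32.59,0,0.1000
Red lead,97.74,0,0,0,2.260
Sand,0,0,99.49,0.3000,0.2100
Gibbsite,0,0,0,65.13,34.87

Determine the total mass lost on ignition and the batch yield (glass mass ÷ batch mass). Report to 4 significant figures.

LOI loss = 2.265 kg; glass = 191.9 kg; yield = 98.83%

The working math keeps full float precision all the way through; values along the way are shown rounded off to 4 significant digits alongside each step — every reported result takes exactly one rounding; derived quantities, including the totals, ignition loss, four oxide percentages, net glass mass, yield, are re-derived starting from the weights for 191.9 kg of glass at full precision, exactly as printed in problem or answer.
LOI of each material in turn:
  Zircon sand: 18.06 × 0.001000 = 0.01806 kg
  Red lead: 26.78 × 0.02260 = 0.6052 kg
  Sand: 145.5 × 0.002100 = 0.3055 kg
  Gibbsite: 3.831 × 0.3487 = 1.336 kg
Total LOI = 2.265 kg
Glass = batch − LOI = 194.2 − 2.265 = 191.9 kg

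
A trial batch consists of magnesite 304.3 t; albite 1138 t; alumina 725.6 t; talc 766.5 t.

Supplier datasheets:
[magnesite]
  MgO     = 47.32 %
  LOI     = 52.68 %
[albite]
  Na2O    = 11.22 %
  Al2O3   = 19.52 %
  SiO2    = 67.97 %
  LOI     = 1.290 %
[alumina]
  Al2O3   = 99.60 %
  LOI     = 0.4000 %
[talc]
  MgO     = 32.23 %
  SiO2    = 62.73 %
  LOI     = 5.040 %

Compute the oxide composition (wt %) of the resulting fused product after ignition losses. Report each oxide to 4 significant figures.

The intermediate values are shown rounded to four significant figures in the printout. All internal work runs at exact precision from first step to last — each reported figure is rounded just once. All derived quantities (ignition loss, yield, the totals, glass mass, the four compositions) are rebuilt at full precision from the weighed amounts for 2718 t of glass, as quoted within the problem or the answer.
Per-oxide mass from batch:
  Na2O: 1138·0.1122 = 127.7 t
  Al2O3: 1138·0.1952 + 725.6·0.9960 = 944.8 t
  MgO: 304.3·0.4732 + 766.5·0.3223 = 391.0 t
  SiO2: 1138·0.6797 + 766.5·0.6273 = 1254 t
LOI: 304.3·0.5268 + 1138·0.01290 + 725.6·0.004000 + 766.5·0.05040 = 216.5 t
Net of LOI, the glass mass = 2934 − 216.5 = 2718 t (= the summed oxide contributions)
wt % = 100 × oxide mass / glass mass

Glass mass = 2718 t (batch 2934 − LOI 216.5).
Composition: Na2O 4.698%, Al2O3 34.76%, MgO 14.39%, SiO2 46.15%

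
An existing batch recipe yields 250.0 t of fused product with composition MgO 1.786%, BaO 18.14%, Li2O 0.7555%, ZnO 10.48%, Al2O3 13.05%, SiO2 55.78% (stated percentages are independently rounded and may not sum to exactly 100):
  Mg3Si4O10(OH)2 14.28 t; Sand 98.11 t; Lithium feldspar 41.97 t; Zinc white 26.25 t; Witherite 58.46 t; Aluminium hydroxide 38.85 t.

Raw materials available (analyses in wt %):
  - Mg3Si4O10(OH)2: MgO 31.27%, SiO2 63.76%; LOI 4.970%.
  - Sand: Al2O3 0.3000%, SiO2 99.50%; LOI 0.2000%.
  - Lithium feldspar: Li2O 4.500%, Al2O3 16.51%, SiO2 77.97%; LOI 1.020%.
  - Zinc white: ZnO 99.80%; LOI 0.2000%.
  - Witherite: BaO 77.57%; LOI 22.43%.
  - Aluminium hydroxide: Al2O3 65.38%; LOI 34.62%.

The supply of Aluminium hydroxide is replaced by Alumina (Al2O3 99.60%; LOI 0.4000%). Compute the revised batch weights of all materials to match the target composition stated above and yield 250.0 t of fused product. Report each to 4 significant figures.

The whole derivation carries full precision from first step to last — values along the way are printed rounded off to 4 significant digits alongside each step — a single rounding finalizes each reported figure; the derived quantities (glass mass, the totals, the six compositions, yield, LOI) are computed in exact precision starting from the weights per 250.0 t of glass, as given in the problem or the answer.
Per-oxide target masses for 250.0 t fused product:
  MgO: 1.786% × 250.0 = 4.465 t
  BaO: 18.14% × 250.0 = 45.35 t
  Li2O: 0.7555% × 250.0 = 1.889 t
  ZnO: 10.48% × 250.0 = 26.20 t
  Al2O3: 13.05% × 250.0 = 32.62 t
  SiO2: 55.78% × 250.0 = 139.4 t
Sums-versus-targets review per the reported batch figures, per the basis as stated (delivered sums recover each target up to rounding of the answer):
  MgO: 14.28·0.3127 = 4.465 t (target 4.465 t)
  BaO: 58.46·0.7757 = 45.35 t (target 45.35 t)
  Li2O: 41.97·0.04500 = 1.889 t (target 1.889 t)
  ZnO: 26.25·0.9980 = 26.20 t (target 26.20 t)
  Al2O3: 98.11·0.003000 + 41.97·0.1651 + 25.50·0.9960 = 32.62 t (target 32.62 t)
  SiO2: 14.28·0.6376 + 98.11·0.9950 + 41.97·0.7797 = 139.4 t (target 139.4 t)
Glass-mass closure: Σ batch − LOI loss = 250.0 t (summing oxide targets gives 250.0 t; against the stated basis, 250.0 t — any gap is answer rounding).
Total batch = Σ batch = 264.6 t; the LOI term Σ batch·LOI equals 14.60 t; glass ÷ batch gives a yield of 94.48%.

Revised batch per 250.0 t fused product:
  Mg3Si4O10(OH)2: 14.28 t
  Sand: 98.11 t
  Lithium feldspar: 41.97 t
  Zinc white: 26.25 t
  Witherite: 58.46 t
  Alumina: 25.50 t
Total batch = 264.6 t; LOI loss = 14.60 t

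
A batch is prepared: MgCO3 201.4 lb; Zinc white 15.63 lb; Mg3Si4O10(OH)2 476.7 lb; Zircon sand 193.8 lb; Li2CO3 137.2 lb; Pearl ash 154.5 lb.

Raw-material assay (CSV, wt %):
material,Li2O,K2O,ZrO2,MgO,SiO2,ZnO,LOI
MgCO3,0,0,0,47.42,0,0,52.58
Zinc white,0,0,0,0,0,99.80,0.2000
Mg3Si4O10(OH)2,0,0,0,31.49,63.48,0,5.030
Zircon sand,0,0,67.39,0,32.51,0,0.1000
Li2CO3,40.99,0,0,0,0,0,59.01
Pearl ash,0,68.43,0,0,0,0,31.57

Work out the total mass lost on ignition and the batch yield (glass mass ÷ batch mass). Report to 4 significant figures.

LOI loss = 259.8 lb; glass = 919.4 lb; yield = 77.97%

All arithmetic carries full precision at every stage — mid-chain values appear rounded off to 4 significant digits when written out. Every reported value undergoes a single rounding — derived quantities are re-derived at exact precision (six oxide percentages, the yield, totals, net glass mass, LOI) using the weight values for 919.4 lb of glass, as quoted within the problem or the answer.
Material-by-material LOI:
  MgCO3: 201.4 × 0.5258 = 105.9 lb
  Zinc white: 15.63 × 0.002000 = 0.03126 lb
  Mg3Si4O10(OH)2: 476.7 × 0.05030 = 23.98 lb
  Zircon sand: 193.8 × 0.001000 = 0.1938 lb
  Li2CO3: 137.2 × 0.5901 = 80.96 lb
  Pearl ash: 154.5 × 0.3157 = 48.78 lb
Total LOI = 259.8 lb
Glass = batch − LOI = 1179 − 259.8 = 919.4 lb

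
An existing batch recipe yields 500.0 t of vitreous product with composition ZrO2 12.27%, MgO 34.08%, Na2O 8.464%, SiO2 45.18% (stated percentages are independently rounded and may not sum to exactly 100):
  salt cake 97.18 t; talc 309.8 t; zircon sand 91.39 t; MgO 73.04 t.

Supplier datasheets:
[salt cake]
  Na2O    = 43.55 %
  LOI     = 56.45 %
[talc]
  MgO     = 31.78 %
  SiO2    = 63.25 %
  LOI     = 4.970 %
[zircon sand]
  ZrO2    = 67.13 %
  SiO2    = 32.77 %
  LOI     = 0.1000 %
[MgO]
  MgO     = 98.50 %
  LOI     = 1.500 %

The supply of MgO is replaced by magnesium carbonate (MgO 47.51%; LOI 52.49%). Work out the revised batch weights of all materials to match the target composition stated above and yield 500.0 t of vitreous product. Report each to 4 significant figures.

Mid-chain values appear rounded off to 4 significant digits between the steps. The whole derivation maintains full precision throughout. Each reported figure takes a single rounding; the derived quantities (four oxide percentages, ignition loss, totals, the yield, glass mass) are re-derived from the weighed amounts per 500.0 t of glass at exact precision, precisely as stated by problem or answer.
Target masses of each oxide per 500.0 t vitreous product:
  ZrO2: 12.27% × 500.0 = 61.35 t
  MgO: 34.08% × 500.0 = 170.4 t
  Na2O: 8.464% × 500.0 = 42.32 t
  SiO2: 45.18% × 500.0 = 225.9 t
Per-oxide balance check given the weights on record, relative to the basis at hand (summed amounts equal target values modulo rounding of the values):
  ZrO2: 91.39·0.6713 = 61.35 t (target 61.35 t)
  MgO: 309.8·0.3178 + 151.4·0.4751 = 170.4 t (target 170.4 t)
  Na2O: 97.18·0.4355 = 42.32 t (target 42.32 t)
  SiO2: 309.8·0.6325 + 91.39·0.3277 = 225.9 t (target 225.9 t)
Auditing the glass mass value: batch total minus LOI = 500.0 t (summing oxide targets gives 500.0 t; versus the stated basis of 500.0 t — deltas are rounding alone).
Batch grand total — Σ batch = 649.8 t; Σ batch·LOI gives LOI loss = 149.8 t; yield = glass ÷ total batch = 76.94%.

Revised batch per 500.0 t vitreous product:
  salt cake: 97.18 t
  talc: 309.8 t
  zircon sand: 91.39 t
  magnesium carbonate: 151.4 t
Total batch = 649.8 t; LOI loss = 149.8 t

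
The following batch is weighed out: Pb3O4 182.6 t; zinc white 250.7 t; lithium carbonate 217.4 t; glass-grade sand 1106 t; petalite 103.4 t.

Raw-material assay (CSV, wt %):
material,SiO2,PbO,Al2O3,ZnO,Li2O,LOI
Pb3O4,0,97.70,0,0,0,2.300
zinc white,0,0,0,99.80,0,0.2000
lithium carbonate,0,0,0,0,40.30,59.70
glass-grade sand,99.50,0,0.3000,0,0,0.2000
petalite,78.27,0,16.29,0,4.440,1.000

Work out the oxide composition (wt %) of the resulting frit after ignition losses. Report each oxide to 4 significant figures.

Glass mass = 1722 t (batch 1860 − LOI 137.7).
Composition: SiO2 68.59%, PbO 10.36%, Al2O3 1.171%, ZnO 14.53%, Li2O 5.353%

Values along the way are displayed rounded to 4 significant digits across the worked steps — all arithmetic carries exact precision throughout. Each reported result is rounded a single time — derived quantities, which include the yield, the totals, LOI, the five compositions, glass mass, are recomputed in exact precision, as given in problem or answer, from the weighed amounts for 1722 t of glass.
Oxide-by-oxide delivered mass:
  SiO2: 1106·0.9950 + 103.4·0.7827 = 1181 t
  PbO: 182.6·0.9770 = 178.4 t
  Al2O3: 1106·0.003000 + 103.4·0.1629 = 20.16 t
  ZnO: 250.7·0.9980 = 250.2 t
  Li2O: 217.4·0.4030 + 103.4·0.04440 = 92.20 t
LOI: 182.6·0.02300 + 250.7·0.002000 + 217.4·0.5970 + 1106·0.002000 + 103.4·0.01000 = 137.7 t
batch − LOI leaves glass = 1860 − 137.7 = 1722 t (equal to the oxide-mass sum)
wt %: oxide over glass, times 100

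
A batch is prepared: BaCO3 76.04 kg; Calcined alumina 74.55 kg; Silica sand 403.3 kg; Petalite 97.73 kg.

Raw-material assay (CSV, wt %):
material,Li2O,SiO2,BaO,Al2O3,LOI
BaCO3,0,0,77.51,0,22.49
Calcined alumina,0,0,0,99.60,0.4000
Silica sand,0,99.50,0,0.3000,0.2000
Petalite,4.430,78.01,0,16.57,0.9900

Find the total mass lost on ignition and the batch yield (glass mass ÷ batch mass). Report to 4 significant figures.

LOI loss = 19.17 kg; glass = 632.4 kg; yield = 97.06%

Full precision is maintained at all times — the intermediate values appear rounded off to 4 significant figures on the page — exactly one rounding lands on each reported number. Derived quantities are computed from the weighed amounts on 632.4 kg of glass in full precision (ignition loss, the yield, four oxide percentages, totals, glass mass), as quoted within question or answer.
Per-material ignition loss:
  BaCO3: 76.04 × 0.2249 = 17.10 kg
  Calcined alumina: 74.55 × 0.004000 = 0.2982 kg
  Silica sand: 403.3 × 0.002000 = 0.8066 kg
  Petalite: 97.73 × 0.009900 = 0.9675 kg
Total LOI = 19.17 kg
Glass = batch − LOI = 651.6 − 19.17 = 632.4 kg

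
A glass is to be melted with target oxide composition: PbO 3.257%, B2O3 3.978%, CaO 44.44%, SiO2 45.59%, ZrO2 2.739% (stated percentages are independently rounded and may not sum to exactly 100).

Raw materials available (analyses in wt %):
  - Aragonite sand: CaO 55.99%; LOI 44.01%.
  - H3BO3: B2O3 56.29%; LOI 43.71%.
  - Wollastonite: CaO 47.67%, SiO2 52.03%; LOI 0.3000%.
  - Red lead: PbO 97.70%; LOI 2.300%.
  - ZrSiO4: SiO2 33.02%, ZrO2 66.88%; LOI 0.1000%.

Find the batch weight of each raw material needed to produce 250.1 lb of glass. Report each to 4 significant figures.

Batch per 250.1 lb glass:
  Aragonite sand: 17.46 lb
  H3BO3: 17.67 lb
  Wollastonite: 212.6 lb
  Red lead: 8.338 lb
  ZrSiO4: 10.24 lb
Total batch = 266.3 lb; LOI loss = 16.25 lb; yield = 93.90%

The whole derivation keeps full float precision through the solve. Rounding to 4 significant figures applies to each in-between result as shown. Exactly one rounding is applied to each reported result. All derived quantities are computed starting from the weights for 250.1 lb of glass in full precision (the totals, net glass mass, five oxide percentages, LOI, yield), as given in problem or answer.
Oxide-by-oxide targets in 250.1 lb glass:
  PbO: 3.257% × 250.1 = 8.146 lb
  B2O3: 3.978% × 250.1 = 9.949 lb
  CaO: 44.44% × 250.1 = 111.1 lb
  SiO2: 45.59% × 250.1 = 114.0 lb
  ZrO2: 2.739% × 250.1 = 6.850 lb
A balance pass over the oxides, working from each reported weight, for the quoted basis mass (sum by sum, the targets are met net of answer rounding effects):
  PbO: 8.338·0.9770 = 8.146 lb (target 8.146 lb)
  B2O3: 17.67·0.5629 = 9.946 lb (target 9.949 lb)
  CaO: 17.46·0.5599 + 212.6·0.4767 = 111.1 lb (target 111.1 lb)
  SiO2: 212.6·0.5203 + 10.24·0.3302 = 114.0 lb (target 114.0 lb)
  ZrO2: 10.24·0.6688 = 6.849 lb (target 6.850 lb)
Auditing the glass mass value: batch Σ − ignition loss = 250.1 lb (per-oxide target masses sum to 250.1 lb; against the stated basis, 250.1 lb — differing by rounding only).
Adding the batch up: Σ batch = 266.3 lb; LOI removed, Σ of batch·LOI: 16.25 lb; yield: glass divided by total = 93.90%.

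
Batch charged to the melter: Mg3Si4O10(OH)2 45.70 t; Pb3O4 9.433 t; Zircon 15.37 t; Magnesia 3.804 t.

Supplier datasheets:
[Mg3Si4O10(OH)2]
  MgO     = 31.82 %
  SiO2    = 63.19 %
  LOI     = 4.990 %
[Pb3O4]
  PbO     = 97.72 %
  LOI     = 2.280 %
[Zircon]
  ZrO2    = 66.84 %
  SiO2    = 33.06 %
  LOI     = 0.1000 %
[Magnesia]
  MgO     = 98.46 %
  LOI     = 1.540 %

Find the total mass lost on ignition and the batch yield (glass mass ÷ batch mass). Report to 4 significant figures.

LOI loss = 2.569 t; glass = 71.74 t; yield = 96.54%

Intermediates are shown with 4-significant-figure rounding between the steps; every computation carries full precision all the way through; each reported figure receives exactly one rounding. All derived quantities, which include four oxide percentages, the totals, yield, net glass mass, ignition loss, are computed in full precision, as quoted within the problem or answer text, using the weight values per 71.74 t of glass.
Material-by-material LOI:
  Mg3Si4O10(OH)2: 45.70 × 0.04990 = 2.280 t
  Pb3O4: 9.433 × 0.02280 = 0.2151 t
  Zircon: 15.37 × 0.001000 = 0.01537 t
  Magnesia: 3.804 × 0.01540 = 0.05858 t
Total LOI = 2.569 t
Glass = batch − LOI = 74.31 − 2.569 = 71.74 t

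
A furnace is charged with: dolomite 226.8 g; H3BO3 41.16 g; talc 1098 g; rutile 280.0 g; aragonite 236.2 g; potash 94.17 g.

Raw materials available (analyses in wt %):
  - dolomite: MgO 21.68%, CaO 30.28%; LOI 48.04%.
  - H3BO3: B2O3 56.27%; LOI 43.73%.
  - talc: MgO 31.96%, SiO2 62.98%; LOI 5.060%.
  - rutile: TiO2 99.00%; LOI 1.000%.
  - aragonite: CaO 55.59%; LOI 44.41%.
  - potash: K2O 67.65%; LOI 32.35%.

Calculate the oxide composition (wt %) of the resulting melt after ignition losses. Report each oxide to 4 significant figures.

Glass mass = 1656 g (batch 1976 − LOI 320.7).
Composition: MgO 24.17%, K2O 3.848%, SiO2 41.77%, TiO2 16.74%, CaO 12.08%, B2O3 1.399%

All internal work carries exact precision through every step. Rounding to 4 significant figures extends to each working value as shown; each reported number takes a single rounding; all derived quantities, which include six oxide percentages, LOI, glass mass, the yield, totals, are recomputed at full precision, as written in the problem or answer text, starting from the weights on 1656 g of glass.
Delivered oxide masses:
  MgO: 226.8·0.2168 + 1098·0.3196 = 400.1 g
  K2O: 94.17·0.6765 = 63.71 g
  SiO2: 1098·0.6298 = 691.5 g
  TiO2: 280.0·0.9900 = 277.2 g
  CaO: 226.8·0.3028 + 236.2·0.5559 = 200.0 g
  B2O3: 41.16·0.5627 = 23.16 g
LOI: 226.8·0.4804 + 41.16·0.4373 + 1098·0.05060 + 280.0·0.01000 + 236.2·0.4441 + 94.17·0.3235 = 320.7 g
Glass = total batch minus LOI = 1976 − 320.7 = 1656 g (= the summed oxide contributions)
oxide / glass × 100 gives the wt %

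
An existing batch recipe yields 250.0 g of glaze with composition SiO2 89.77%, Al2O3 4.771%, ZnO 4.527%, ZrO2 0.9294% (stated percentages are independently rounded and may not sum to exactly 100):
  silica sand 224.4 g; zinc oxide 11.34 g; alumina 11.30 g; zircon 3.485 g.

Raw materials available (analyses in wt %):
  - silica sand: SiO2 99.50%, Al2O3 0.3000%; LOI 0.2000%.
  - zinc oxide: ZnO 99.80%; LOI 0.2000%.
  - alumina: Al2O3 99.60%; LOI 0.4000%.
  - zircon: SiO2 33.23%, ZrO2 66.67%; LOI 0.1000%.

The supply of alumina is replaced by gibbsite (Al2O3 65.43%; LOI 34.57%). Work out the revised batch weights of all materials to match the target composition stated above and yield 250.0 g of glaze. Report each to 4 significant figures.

Intermediates appear rounded to four significant digits in the working. Every computation runs at exact precision through every step. Every reported number carries a single rounding — derived quantities (four oxide percentages, the yield, the totals, ignition loss, glass mass) are rebuilt from the batch weights per 250.0 g of glass at full precision, as set out in question or answer.
Oxide-by-oxide targets in 250.0 g glaze:
  SiO2: 89.77% × 250.0 = 224.4 g
  Al2O3: 4.771% × 250.0 = 11.93 g
  ZnO: 4.527% × 250.0 = 11.32 g
  ZrO2: 0.9294% × 250.0 = 2.324 g
Checking each oxide sum per the reported batch figures, on the stated basis (each sum matches its target mass given rounding of the digits):
  SiO2: 224.4·0.9950 + 3.485·0.3323 = 224.4 g (target 224.4 g)
  Al2O3: 224.4·0.003000 + 17.20·0.6543 = 11.93 g (target 11.93 g)
  ZnO: 11.34·0.9980 = 11.32 g (target 11.32 g)
  ZrO2: 3.485·0.6667 = 2.323 g (target 2.324 g)
Consistency of the glass mass: total charge less LOI = 250.0 g (targets for the oxides total 250.0 g; basis as stated: 250.0 g — a pure rounding effect).
Summing the batch: Σ batch = 256.4 g; loss to ignition Σ batch·LOI = 6.421 g; glass ÷ batch gives a yield of 97.50%.

Revised batch per 250.0 g glaze:
  silica sand: 224.4 g
  zinc oxide: 11.34 g
  gibbsite: 17.20 g
  zircon: 3.485 g
Total batch = 256.4 g; LOI loss = 6.421 g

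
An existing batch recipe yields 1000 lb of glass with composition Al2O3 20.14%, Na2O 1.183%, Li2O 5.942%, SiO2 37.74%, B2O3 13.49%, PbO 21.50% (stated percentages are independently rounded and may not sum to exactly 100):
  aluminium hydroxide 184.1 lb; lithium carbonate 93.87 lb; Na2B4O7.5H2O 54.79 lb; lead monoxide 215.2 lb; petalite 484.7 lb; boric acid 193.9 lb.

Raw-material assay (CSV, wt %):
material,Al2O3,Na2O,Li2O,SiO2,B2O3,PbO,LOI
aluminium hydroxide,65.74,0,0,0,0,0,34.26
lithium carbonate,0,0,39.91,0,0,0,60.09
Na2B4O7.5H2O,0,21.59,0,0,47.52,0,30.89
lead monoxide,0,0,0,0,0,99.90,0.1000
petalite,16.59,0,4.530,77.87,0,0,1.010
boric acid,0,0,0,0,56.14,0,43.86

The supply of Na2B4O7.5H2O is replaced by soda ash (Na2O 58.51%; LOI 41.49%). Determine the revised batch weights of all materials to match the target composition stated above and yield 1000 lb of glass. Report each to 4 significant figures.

Intermediates appear with 4-significant-figure rounding as written — all internal work carries full precision in all steps — exactly one rounding lands on each reported number. Derived quantities (LOI, yield, the six compositions, the totals, glass mass) are rebuilt using the weight values at 1000 lb of glass at full float precision as quoted within either problem or answer.
Per-oxide target masses for 1000 lb glass:
  Al2O3: 20.14% × 1000 = 201.4 lb
  Na2O: 1.183% × 1000 = 11.83 lb
  Li2O: 5.942% × 1000 = 59.42 lb
  SiO2: 37.74% × 1000 = 377.4 lb
  B2O3: 13.49% × 1000 = 134.9 lb
  PbO: 21.50% × 1000 = 215.0 lb
Mass-balance tally per oxide working from each reported weight, relative to the basis at hand (oxide sums agree with the targets inside rounding margins):
  Al2O3: 184.1·0.6574 + 484.7·0.1659 = 201.4 lb (target 201.4 lb)
  Na2O: 20.22·0.5851 = 11.83 lb (target 11.83 lb)
  Li2O: 93.87·0.3991 + 484.7·0.04530 = 59.42 lb (target 59.42 lb)
  SiO2: 484.7·0.7787 = 377.4 lb (target 377.4 lb)
  B2O3: 240.3·0.5614 = 134.9 lb (target 134.9 lb)
  PbO: 215.2·0.9990 = 215.0 lb (target 215.0 lb)
Auditing the glass mass value: total charge less LOI = 1000 lb (the Σ of target masses is 1000 lb; against the stated basis, 1000 lb — a pure rounding effect).
Batch total: Σ batch = 1238 lb; the LOI term Σ batch·LOI equals 238.4 lb; yield: glass divided by total = 80.75%.

Revised batch per 1000 lb glass:
  aluminium hydroxide: 184.1 lb
  lithium carbonate: 93.87 lb
  soda ash: 20.22 lb
  lead monoxide: 215.2 lb
  petalite: 484.7 lb
  boric acid: 240.3 lb
Total batch = 1238 lb; LOI loss = 238.4 lb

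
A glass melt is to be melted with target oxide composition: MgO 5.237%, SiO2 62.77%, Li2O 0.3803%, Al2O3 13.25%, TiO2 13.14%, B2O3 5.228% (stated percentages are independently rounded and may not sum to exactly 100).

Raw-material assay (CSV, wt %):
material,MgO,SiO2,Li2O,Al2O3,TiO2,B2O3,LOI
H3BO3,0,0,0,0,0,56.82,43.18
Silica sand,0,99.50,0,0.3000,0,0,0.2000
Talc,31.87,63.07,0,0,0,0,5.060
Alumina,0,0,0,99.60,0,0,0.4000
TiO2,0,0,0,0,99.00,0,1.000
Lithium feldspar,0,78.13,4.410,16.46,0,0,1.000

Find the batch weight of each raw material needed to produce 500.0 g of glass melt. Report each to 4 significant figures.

Batch per 500.0 g glass melt:
  H3BO3: 46.00 g
  Silica sand: 229.5 g
  Talc: 82.16 g
  Alumina: 58.70 g
  TiO2: 66.36 g
  Lithium feldspar: 43.12 g
Total batch = 525.8 g; LOI loss = 25.81 g; yield = 95.09%

The intermediate values are shown rounded to four significant digits between the steps; all internal work maintains full precision through the solve — a single rounding finalizes each reported value — the derived quantities, including the six compositions, net glass mass, ignition loss, yield, the totals, are computed from the weighed amounts at 500.0 g of glass in full precision exactly as printed in the problem or answer text.
Target oxide masses per 500.0 g glass melt:
  MgO: 5.237% × 500.0 = 26.18 g
  SiO2: 62.77% × 500.0 = 313.8 g
  Li2O: 0.3803% × 500.0 = 1.902 g
  Al2O3: 13.25% × 500.0 = 66.25 g
  TiO2: 13.14% × 500.0 = 65.70 g
  B2O3: 5.228% × 500.0 = 26.14 g
Per-oxide balance check with the batch weights as given, at the basis given (sum by sum, the targets are met within answer rounding):
  MgO: 82.16·0.3187 = 26.18 g (target 26.18 g)
  SiO2: 229.5·0.9950 + 82.16·0.6307 + 43.12·0.7813 = 313.9 g (target 313.8 g)
  Li2O: 43.12·0.04410 = 1.902 g (target 1.902 g)
  Al2O3: 229.5·0.003000 + 58.70·0.9960 + 43.12·0.1646 = 66.25 g (target 66.25 g)
  TiO2: 66.36·0.9900 = 65.70 g (target 65.70 g)
  B2O3: 46.00·0.5682 = 26.14 g (target 26.14 g)
Glass mass check: batch Σ − ignition loss = 500.0 g (the targets, summed, come to 500.0 g; the stated basis being 500.0 g — gaps are rounding artifacts).
Summing the batch: Σ batch = 525.8 g; the LOI term Σ batch·LOI equals 25.81 g; yield: glass divided by total = 95.09%.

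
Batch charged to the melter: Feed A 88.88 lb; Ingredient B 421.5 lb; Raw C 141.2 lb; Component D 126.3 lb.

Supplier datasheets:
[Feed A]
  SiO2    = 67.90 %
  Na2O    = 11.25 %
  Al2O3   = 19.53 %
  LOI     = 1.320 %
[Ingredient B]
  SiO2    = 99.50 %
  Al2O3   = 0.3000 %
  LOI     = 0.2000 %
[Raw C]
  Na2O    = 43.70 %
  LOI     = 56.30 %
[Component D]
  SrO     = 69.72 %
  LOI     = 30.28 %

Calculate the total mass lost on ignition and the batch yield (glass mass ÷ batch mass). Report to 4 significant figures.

All internal work keeps full float precision from start to finish. The intermediate values appear rounded to 4 significant digits within the worked lines — each reported number is rounded just once — derived quantities are recomputed using the weight values per 658.1 lb of glass in full precision (the yield, net glass mass, ignition loss, four oxide percentages, totals) as quoted within problem or answer.
Ignition loss by material:
  Feed A: 88.88 × 0.01320 = 1.173 lb
  Ingredient B: 421.5 × 0.002000 = 0.8430 lb
  Raw C: 141.2 × 0.5630 = 79.50 lb
  Component D: 126.3 × 0.3028 = 38.24 lb
Total LOI = 119.8 lb
Glass = batch − LOI = 777.9 − 119.8 = 658.1 lb

LOI loss = 119.8 lb; glass = 658.1 lb; yield = 84.60%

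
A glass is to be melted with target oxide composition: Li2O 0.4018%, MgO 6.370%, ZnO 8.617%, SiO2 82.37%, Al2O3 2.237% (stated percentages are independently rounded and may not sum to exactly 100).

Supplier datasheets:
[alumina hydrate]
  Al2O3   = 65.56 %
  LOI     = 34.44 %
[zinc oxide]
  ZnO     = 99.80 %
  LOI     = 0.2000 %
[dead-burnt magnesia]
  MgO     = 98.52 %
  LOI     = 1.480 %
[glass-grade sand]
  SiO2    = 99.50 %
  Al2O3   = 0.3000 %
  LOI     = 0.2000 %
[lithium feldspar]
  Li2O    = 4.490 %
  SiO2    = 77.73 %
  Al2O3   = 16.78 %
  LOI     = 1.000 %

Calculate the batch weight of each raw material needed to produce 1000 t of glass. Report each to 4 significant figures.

Batch per 1000 t glass:
  alumina hydrate: 7.749 t
  zinc oxide: 86.34 t
  dead-burnt magnesia: 64.66 t
  glass-grade sand: 757.9 t
  lithium feldspar: 89.49 t
Total batch = 1006 t; LOI loss = 6.209 t; yield = 99.38%

Every computation carries full float precision through every step. Working values are displayed rounded to 4 significant figures across the worked steps. A single rounding completes every reported figure. Derived quantities, including the yield, ignition loss, totals, glass mass, the five compositions, are rebuilt starting from the weights for 1000 t of glass at full float precision, precisely as stated by the problem or answer text.
Per-oxide target masses for 1000 t glass:
  Li2O: 0.4018% × 1000 = 4.018 t
  MgO: 6.370% × 1000 = 63.70 t
  ZnO: 8.617% × 1000 = 86.17 t
  SiO2: 82.37% × 1000 = 823.7 t
  Al2O3: 2.237% × 1000 = 22.37 t
Balance tally, oxide-wise, using the reported weights, against the basis in use (each sum matches its target mass net of answer rounding effects):
  Li2O: 89.49·0.04490 = 4.018 t (target 4.018 t)
  MgO: 64.66·0.9852 = 63.70 t (target 63.70 t)
  ZnO: 86.34·0.9980 = 86.17 t (target 86.17 t)
  SiO2: 757.9·0.9950 + 89.49·0.7773 = 823.7 t (target 823.7 t)
  Al2O3: 7.749·0.6556 + 757.9·0.003000 + 89.49·0.1678 = 22.37 t (target 22.37 t)
Mass balance on the glass: the batch minus its LOI: 999.9 t (per-oxide target masses sum to 1000 t; basis as stated: 1000 t — a pure rounding effect).
Adding the batch up: Σ batch = 1006 t; ignition loss, Σ(batch × LOI) = 6.209 t; yield = glass ÷ total batch = 99.38%.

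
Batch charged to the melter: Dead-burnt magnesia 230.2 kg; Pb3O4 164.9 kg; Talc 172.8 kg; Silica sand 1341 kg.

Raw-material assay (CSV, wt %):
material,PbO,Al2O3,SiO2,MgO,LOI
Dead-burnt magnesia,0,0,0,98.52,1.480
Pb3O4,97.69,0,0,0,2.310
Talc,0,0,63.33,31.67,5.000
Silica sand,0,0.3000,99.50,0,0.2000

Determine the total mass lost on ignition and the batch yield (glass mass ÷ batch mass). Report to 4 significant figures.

LOI loss = 18.54 kg; glass = 1890 kg; yield = 99.03%

The working math maintains full precision through every step; mid-chain values are printed rounded off to 4 significant figures alongside each step — a single rounding completes every reported result — derived quantities (glass mass, four oxide percentages, totals, the yield, ignition loss) are re-derived starting from the weights per 1890 kg of glass at exact precision as written in question or answer.
LOI of each material in turn:
  Dead-burnt magnesia: 230.2 × 0.01480 = 3.407 kg
  Pb3O4: 164.9 × 0.02310 = 3.809 kg
  Talc: 172.8 × 0.05000 = 8.640 kg
  Silica sand: 1341 × 0.002000 = 2.682 kg
Total LOI = 18.54 kg
Glass = batch − LOI = 1909 − 18.54 = 1890 kg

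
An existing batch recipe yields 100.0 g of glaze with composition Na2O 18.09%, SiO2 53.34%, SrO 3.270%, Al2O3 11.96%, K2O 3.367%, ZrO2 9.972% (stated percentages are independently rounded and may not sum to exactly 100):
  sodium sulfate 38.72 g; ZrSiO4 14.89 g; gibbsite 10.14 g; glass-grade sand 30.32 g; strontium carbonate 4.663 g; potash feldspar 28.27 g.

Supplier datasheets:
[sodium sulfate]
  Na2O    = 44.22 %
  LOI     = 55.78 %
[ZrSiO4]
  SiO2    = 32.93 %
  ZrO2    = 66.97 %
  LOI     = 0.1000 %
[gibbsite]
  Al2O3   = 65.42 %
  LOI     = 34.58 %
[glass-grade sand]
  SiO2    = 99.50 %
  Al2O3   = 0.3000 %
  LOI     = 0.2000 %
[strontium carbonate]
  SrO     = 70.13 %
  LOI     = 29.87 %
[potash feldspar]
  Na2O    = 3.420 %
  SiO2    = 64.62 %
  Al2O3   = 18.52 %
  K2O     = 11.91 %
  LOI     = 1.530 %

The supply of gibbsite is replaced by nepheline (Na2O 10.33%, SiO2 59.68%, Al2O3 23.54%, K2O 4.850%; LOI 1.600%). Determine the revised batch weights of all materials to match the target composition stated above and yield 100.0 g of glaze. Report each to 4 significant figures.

Revised batch per 100.0 g glaze:
  sodium sulfate: 30.29 g
  ZrSiO4: 14.89 g
  nepheline: 41.73 g
  glass-grade sand: 16.33 g
  strontium carbonate: 4.663 g
  potash feldspar: 11.28 g
Total batch = 119.2 g; LOI loss = 19.18 g

The intermediate values are shown (rounded to four significant figures) alongside each step. The working math keeps exact precision at every stage — every reported figure takes just one rounding. Derived quantities, which include the six compositions, the yield, LOI, glass mass, the totals, are computed in full precision, exactly as shown in question or answer, from the weighed amounts at 100.0 g of glass.
Target masses of each oxide per 100.0 g glaze:
  Na2O: 18.09% × 100.0 = 18.09 g
  SiO2: 53.34% × 100.0 = 53.34 g
  SrO: 3.270% × 100.0 = 3.270 g
  Al2O3: 11.96% × 100.0 = 11.96 g
  K2O: 3.367% × 100.0 = 3.367 g
  ZrO2: 9.972% × 100.0 = 9.972 g
Oxide-by-oxide audit per the reported batch figures, on the stated basis (oxide sums agree with the targets within answer rounding):
  Na2O: 30.29·0.4422 + 41.73·0.1033 + 11.28·0.03420 = 18.09 g (target 18.09 g)
  SiO2: 14.89·0.3293 + 41.73·0.5968 + 16.33·0.9950 + 11.28·0.6462 = 53.35 g (target 53.34 g)
  SrO: 4.663·0.7013 = 3.270 g (target 3.270 g)
  Al2O3: 41.73·0.2354 + 16.33·0.003000 + 11.28·0.1852 = 11.96 g (target 11.96 g)
  K2O: 41.73·0.04850 + 11.28·0.1191 = 3.367 g (target 3.367 g)
  ZrO2: 14.89·0.6697 = 9.972 g (target 9.972 g)
The glass-mass cross-check: whole batch net of LOI = 100.0 g (summing oxide targets gives 100.0 g; with the basis standing at 100.0 g — differing by rounding only).
Adding the batch up: Σ batch = 119.2 g; Σ batch·LOI gives LOI loss = 19.18 g; yield: glass divided by total = 83.91%.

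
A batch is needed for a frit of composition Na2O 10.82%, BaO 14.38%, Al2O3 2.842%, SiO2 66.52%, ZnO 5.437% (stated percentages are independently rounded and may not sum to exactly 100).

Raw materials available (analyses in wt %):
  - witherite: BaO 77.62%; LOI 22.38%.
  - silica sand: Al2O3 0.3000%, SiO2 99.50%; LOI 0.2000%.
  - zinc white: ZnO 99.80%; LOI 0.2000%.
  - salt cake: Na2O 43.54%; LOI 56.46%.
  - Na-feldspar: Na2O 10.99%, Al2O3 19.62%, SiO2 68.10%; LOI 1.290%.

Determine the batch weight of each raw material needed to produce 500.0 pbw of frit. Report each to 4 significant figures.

All arithmetic keeps exact precision throughout. Mid-chain values are displayed rounded to four significant figures at each printed step — each reported number undergoes a single rounding. The derived quantities are recomputed at exact precision (the five compositions, totals, ignition loss, glass mass, the yield) starting from the weights on 500.0 pbw of glass exactly as shown in the problem or the answer.
Oxide mass targets, per 500.0 pbw frit:
  Na2O: 10.82% × 500.0 = 54.10 pbw
  BaO: 14.38% × 500.0 = 71.90 pbw
  Al2O3: 2.842% × 500.0 = 14.21 pbw
  SiO2: 66.52% × 500.0 = 332.6 pbw
  ZnO: 5.437% × 500.0 = 27.18 pbw
A balance pass over the oxides, from the weights as reported, under the basis named above (each sum matches its target mass once rounding is allowed for):
  Na2O: 107.1·0.4354 + 68.03·0.1099 = 54.11 pbw (target 54.10 pbw)
  BaO: 92.63·0.7762 = 71.90 pbw (target 71.90 pbw)
  Al2O3: 287.7·0.003000 + 68.03·0.1962 = 14.21 pbw (target 14.21 pbw)
  SiO2: 287.7·0.9950 + 68.03·0.6810 = 332.6 pbw (target 332.6 pbw)
  ZnO: 27.24·0.9980 = 27.19 pbw (target 27.18 pbw)
Glass-mass closure: net batch after ignition = 500.0 pbw (per-oxide target masses sum to 500.0 pbw; with the basis standing at 500.0 pbw — a pure rounding effect).
Batch total: Σ batch = 582.7 pbw; loss to ignition Σ batch·LOI = 82.71 pbw; the yield ratio, glass ÷ batch: 85.81%.

Batch per 500.0 pbw frit:
  witherite: 92.63 pbw
  silica sand: 287.7 pbw
  zinc white: 27.24 pbw
  salt cake: 107.1 pbw
  Na-feldspar: 68.03 pbw
Total batch = 582.7 pbw; LOI loss = 82.71 pbw; yield = 85.81%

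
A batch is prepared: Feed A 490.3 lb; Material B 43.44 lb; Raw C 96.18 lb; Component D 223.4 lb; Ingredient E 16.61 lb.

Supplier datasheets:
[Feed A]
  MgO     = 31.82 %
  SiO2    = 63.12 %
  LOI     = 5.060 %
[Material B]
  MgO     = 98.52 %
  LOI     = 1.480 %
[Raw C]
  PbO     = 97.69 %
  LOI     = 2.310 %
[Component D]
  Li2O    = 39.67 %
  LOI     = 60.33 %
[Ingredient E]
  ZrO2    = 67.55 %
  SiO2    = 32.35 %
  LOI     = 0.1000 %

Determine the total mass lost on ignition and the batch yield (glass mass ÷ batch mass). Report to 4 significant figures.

The intermediate values are displayed (rounded to 4 significant digits) as written; the working math holds full float precision in all steps — every reported result carries a single rounding; derived quantities (ignition loss, yield, totals, the five compositions, glass mass) are carried in exact precision starting from the weights on 707.5 lb of glass, precisely as stated by question or answer.
Per-material ignition loss:
  Feed A: 490.3 × 0.05060 = 24.81 lb
  Material B: 43.44 × 0.01480 = 0.6429 lb
  Raw C: 96.18 × 0.02310 = 2.222 lb
  Component D: 223.4 × 0.6033 = 134.8 lb
  Ingredient E: 16.61 × 0.001000 = 0.01661 lb
Total LOI = 162.5 lb
Glass = batch − LOI = 869.9 − 162.5 = 707.5 lb

LOI loss = 162.5 lb; glass = 707.5 lb; yield = 81.32%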